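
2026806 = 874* 2319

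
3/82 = 3/82 =0.04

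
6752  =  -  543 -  - 7295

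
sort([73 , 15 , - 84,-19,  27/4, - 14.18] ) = [ - 84, - 19, -14.18,27/4,  15,73 ]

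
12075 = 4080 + 7995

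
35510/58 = 612 + 7/29 = 612.24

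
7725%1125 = 975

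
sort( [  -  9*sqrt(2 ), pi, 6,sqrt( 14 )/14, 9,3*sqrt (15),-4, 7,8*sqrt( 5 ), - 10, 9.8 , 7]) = [-9 *sqrt( 2), - 10, - 4, sqrt(14)/14, pi, 6, 7, 7 , 9, 9.8 , 3*sqrt ( 15 ), 8*sqrt(5 ) ] 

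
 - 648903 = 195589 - 844492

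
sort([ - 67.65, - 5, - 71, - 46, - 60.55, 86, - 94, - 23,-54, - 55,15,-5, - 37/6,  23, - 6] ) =[ - 94,  -  71, - 67.65,  -  60.55, - 55, - 54,  -  46 , - 23, - 37/6,-6, - 5, - 5, 15,23,86]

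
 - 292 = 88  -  380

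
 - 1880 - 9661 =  - 11541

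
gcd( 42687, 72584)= 1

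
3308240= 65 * 50896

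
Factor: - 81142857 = -3^3*3005291^1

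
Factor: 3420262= 2^1*1710131^1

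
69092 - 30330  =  38762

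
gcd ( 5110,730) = 730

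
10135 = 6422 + 3713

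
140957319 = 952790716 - 811833397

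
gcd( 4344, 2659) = 1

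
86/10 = 8 + 3/5 = 8.60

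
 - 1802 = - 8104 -- 6302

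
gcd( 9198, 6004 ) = 2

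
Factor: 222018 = 2^1*3^1*37003^1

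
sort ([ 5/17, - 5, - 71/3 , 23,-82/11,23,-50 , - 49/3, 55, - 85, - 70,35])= [-85,-70, -50, - 71/3, - 49/3, - 82/11, - 5,5/17,23,23,35, 55 ] 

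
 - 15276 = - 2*7638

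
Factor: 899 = 29^1*31^1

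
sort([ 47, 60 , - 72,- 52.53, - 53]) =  [ - 72, - 53, - 52.53,47, 60]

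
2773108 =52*53329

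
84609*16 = 1353744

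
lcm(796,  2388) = 2388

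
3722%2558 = 1164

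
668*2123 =1418164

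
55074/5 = 11014 + 4/5 = 11014.80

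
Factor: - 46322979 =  - 3^1*263^1*58711^1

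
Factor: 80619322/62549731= 2^1*7^1*3739^( - 1 ) * 16729^( - 1 )*5758523^1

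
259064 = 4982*52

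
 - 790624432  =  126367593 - 916992025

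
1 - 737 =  - 736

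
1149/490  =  1149/490 = 2.34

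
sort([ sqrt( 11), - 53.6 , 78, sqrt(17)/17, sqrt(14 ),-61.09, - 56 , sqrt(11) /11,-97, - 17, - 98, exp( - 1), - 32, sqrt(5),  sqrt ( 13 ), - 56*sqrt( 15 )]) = [  -  56*sqrt( 15 ), - 98 , - 97, - 61.09, - 56, - 53.6, - 32, - 17,sqrt(17)/17  ,  sqrt ( 11)/11,exp (-1 ), sqrt( 5),sqrt(11 ) , sqrt(13) , sqrt(14),78] 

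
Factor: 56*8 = 2^6*7^1 = 448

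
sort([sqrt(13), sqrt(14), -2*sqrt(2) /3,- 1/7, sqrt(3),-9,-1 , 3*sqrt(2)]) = [ - 9, - 1, - 2*sqrt(2) /3, - 1/7,  sqrt( 3), sqrt(13), sqrt( 14 ),3 * sqrt( 2 )]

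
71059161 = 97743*727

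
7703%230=113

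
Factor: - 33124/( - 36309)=2^2 * 3^ ( - 1 )*13^1 * 19^ (-1 ) = 52/57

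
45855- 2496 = 43359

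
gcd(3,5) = 1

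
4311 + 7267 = 11578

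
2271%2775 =2271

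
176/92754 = 88/46377=0.00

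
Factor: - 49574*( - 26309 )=2^1*7^1*3541^1*26309^1 = 1304242366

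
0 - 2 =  - 2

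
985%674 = 311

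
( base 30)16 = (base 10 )36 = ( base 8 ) 44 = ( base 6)100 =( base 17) 22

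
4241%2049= 143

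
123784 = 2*61892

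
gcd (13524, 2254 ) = 2254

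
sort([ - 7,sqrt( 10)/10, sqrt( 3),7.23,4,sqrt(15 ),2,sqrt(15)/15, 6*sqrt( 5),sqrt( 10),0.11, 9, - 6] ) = [ - 7,  -  6,0.11,sqrt( 15 ) /15,sqrt(10 )/10, sqrt( 3), 2, sqrt ( 10 ),sqrt ( 15 ),4,7.23,9,6*sqrt (5) ]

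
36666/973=5238/139 =37.68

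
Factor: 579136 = 2^6*9049^1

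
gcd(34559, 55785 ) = 1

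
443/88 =5 +3/88 = 5.03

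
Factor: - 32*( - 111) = 2^5*3^1*37^1= 3552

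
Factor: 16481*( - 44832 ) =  - 2^5 * 3^1*467^1*16481^1=- 738876192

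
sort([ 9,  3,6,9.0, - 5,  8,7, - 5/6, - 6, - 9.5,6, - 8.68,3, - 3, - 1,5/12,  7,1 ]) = [ - 9.5,-8.68, - 6, - 5, - 3, - 1, - 5/6,5/12,1,  3,3, 6, 6, 7,7, 8 , 9,9.0] 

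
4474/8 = 2237/4 = 559.25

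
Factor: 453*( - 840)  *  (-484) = 184171680 = 2^5*3^2*5^1 * 7^1 *11^2*151^1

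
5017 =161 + 4856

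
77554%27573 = 22408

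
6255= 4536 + 1719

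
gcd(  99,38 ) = 1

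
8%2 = 0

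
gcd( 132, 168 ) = 12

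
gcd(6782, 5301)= 1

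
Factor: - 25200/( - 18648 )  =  2^1 * 5^2*37^( - 1 )=50/37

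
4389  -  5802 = - 1413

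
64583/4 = 16145 + 3/4=16145.75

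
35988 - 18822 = 17166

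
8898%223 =201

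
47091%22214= 2663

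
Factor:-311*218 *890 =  - 2^2*5^1*89^1*109^1*311^1 = - 60340220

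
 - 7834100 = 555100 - 8389200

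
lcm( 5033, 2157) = 15099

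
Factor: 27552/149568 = 7/38= 2^ ( - 1)*7^1*19^( - 1 ) 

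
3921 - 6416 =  - 2495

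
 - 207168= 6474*( - 32)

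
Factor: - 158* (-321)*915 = 46406970 = 2^1*3^2*5^1*61^1*79^1 * 107^1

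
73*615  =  44895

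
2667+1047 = 3714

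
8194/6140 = 1  +  1027/3070= 1.33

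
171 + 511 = 682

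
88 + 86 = 174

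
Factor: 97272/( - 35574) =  - 2316/847 = - 2^2*3^1*7^ ( - 1 )*11^( -2) * 193^1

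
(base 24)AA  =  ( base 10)250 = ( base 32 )7Q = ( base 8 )372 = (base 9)307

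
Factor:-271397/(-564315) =3^( - 1)*5^( - 1)* 7^1*17^(-1)* 137^1*283^1*2213^(- 1)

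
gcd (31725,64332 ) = 9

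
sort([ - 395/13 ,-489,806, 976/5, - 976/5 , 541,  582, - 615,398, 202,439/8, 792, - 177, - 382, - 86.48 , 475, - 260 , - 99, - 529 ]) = [ - 615 , - 529, - 489, - 382, - 260, - 976/5, - 177, - 99,  -  86.48, - 395/13 , 439/8 , 976/5, 202, 398,475, 541,582,792,806]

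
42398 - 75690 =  - 33292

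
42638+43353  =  85991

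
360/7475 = 72/1495 = 0.05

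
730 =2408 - 1678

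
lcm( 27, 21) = 189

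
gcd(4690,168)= 14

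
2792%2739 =53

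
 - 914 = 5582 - 6496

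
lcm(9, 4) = 36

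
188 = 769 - 581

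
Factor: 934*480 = 2^6*3^1*5^1*467^1 = 448320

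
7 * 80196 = 561372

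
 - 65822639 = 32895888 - 98718527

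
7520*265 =1992800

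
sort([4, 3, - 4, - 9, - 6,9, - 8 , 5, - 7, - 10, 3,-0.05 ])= [-10, - 9, - 8,-7,- 6, - 4, - 0.05,  3,3 , 4, 5,9] 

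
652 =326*2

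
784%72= 64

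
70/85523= 70/85523= 0.00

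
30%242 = 30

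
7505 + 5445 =12950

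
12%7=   5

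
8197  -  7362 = 835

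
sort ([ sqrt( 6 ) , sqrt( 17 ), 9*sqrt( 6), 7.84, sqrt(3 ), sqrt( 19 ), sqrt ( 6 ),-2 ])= [ - 2,sqrt(3),sqrt( 6),sqrt(6),  sqrt(17),  sqrt(19 ),  7.84,9*sqrt( 6 ) ] 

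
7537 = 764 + 6773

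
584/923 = 584/923 = 0.63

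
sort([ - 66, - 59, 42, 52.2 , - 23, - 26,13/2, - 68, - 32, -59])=[ -68,-66, - 59, - 59, - 32, - 26,-23,13/2,42,52.2]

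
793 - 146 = 647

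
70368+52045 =122413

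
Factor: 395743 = 17^1 * 23279^1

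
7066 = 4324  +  2742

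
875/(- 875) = -1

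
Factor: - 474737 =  - 474737^1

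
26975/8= 26975/8 = 3371.88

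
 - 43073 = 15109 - 58182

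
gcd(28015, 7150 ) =65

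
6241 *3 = 18723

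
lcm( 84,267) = 7476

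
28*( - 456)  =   - 12768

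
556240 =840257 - 284017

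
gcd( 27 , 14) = 1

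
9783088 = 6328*1546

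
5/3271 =5/3271 = 0.00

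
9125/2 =9125/2= 4562.50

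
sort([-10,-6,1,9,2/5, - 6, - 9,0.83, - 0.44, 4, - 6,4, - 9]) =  [  -  10, - 9, - 9, - 6, - 6, - 6, - 0.44,2/5, 0.83,1,4,4,9]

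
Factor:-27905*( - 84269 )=2351526445 = 5^1*17^1*4957^1*5581^1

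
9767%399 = 191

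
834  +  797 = 1631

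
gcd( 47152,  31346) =14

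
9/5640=3/1880  =  0.00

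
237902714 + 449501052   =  687403766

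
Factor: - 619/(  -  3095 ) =5^(- 1)  =  1/5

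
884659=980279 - 95620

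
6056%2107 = 1842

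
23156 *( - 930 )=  - 21535080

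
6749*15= 101235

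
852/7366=426/3683 = 0.12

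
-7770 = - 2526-5244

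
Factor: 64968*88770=2^4*3^2*5^1*11^1 *269^1*2707^1 = 5767209360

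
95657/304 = 95657/304 = 314.66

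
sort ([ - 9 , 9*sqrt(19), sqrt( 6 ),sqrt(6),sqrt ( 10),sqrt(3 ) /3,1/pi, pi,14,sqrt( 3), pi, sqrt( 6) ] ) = [ - 9,1/pi, sqrt(3 ) /3 , sqrt(3),sqrt( 6),sqrt( 6), sqrt(6),pi,pi,sqrt( 10 ),14 , 9*  sqrt(19 ) ] 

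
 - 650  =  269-919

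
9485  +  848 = 10333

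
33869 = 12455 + 21414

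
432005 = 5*86401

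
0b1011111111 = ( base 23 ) 1A8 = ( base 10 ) 767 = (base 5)11032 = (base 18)26b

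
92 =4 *23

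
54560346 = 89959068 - 35398722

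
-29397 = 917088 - 946485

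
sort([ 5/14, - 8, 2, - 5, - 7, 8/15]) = [-8 ,- 7, - 5,5/14, 8/15, 2]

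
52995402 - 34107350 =18888052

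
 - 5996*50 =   -  299800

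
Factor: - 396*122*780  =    -  2^5*3^3*5^1*11^1*13^1*61^1 = - 37683360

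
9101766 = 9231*986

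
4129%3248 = 881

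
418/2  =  209 = 209.00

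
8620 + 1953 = 10573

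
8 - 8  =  0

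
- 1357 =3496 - 4853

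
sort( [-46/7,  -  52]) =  [  -  52, - 46/7]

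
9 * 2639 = 23751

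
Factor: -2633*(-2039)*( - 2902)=-15579929674 = - 2^1* 1451^1*2039^1*2633^1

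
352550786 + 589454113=942004899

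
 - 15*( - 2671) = 40065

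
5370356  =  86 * 62446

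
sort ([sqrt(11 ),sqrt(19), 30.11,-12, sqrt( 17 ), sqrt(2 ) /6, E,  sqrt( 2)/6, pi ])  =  [ - 12, sqrt(2) /6, sqrt( 2 )/6,  E,pi,sqrt( 11), sqrt ( 17 ), sqrt(19), 30.11 ]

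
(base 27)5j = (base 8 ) 232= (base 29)59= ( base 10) 154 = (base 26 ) 5O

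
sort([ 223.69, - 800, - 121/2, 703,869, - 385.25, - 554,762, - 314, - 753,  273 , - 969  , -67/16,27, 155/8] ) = [ - 969, - 800,-753, - 554, - 385.25, - 314, - 121/2, - 67/16,155/8, 27,223.69,273,703,  762,869]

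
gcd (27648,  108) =108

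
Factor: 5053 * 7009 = 31^1*43^1*163^2 =35416477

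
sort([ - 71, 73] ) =[ - 71,73] 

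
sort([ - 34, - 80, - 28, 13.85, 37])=[- 80, - 34, - 28,13.85, 37 ]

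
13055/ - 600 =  - 2611/120 = -21.76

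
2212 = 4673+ - 2461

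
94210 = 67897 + 26313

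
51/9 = 17/3 = 5.67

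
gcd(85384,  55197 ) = 1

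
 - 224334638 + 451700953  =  227366315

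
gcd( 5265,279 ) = 9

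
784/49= 16 = 16.00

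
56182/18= 3121 + 2/9 = 3121.22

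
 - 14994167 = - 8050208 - 6943959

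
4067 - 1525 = 2542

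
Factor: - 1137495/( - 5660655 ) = 7^( - 1 )*11^( - 1)*13^(-2 )*29^( - 1)*75833^1 = 75833/377377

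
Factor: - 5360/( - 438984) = 2^1 * 3^( - 2 ) * 5^1*7^(  -  1)*13^(-1 ) = 10/819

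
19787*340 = 6727580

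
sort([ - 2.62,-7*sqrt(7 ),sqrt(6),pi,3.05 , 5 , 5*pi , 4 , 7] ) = [ - 7*sqrt(7 ), - 2.62, sqrt ( 6),3.05,pi,4,5,  7,5 * pi ] 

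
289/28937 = 289/28937 =0.01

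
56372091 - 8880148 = 47491943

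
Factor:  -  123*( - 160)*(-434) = - 2^6* 3^1*5^1*7^1*31^1*41^1 = -  8541120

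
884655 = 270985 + 613670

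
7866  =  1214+6652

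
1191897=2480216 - 1288319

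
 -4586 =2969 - 7555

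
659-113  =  546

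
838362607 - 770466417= 67896190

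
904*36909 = 33365736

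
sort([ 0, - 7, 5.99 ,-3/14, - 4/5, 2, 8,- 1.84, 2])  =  [-7, - 1.84, - 4/5 , - 3/14, 0, 2, 2, 5.99,8]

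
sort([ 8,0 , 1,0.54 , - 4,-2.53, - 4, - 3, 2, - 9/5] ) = [ - 4, - 4 ,- 3 , - 2.53, - 9/5, 0 , 0.54, 1,2 , 8]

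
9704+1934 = 11638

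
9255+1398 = 10653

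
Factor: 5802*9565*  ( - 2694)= - 2^2*3^2 * 5^1*449^1*967^1*1913^1=-149506574220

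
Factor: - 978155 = - 5^1*83^1 * 2357^1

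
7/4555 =7/4555 = 0.00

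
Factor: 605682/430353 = 2^1*3^( - 3 )*19^1  =  38/27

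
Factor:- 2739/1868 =-2^( - 2)*3^1*11^1*83^1*467^( - 1)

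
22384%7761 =6862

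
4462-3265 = 1197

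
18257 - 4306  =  13951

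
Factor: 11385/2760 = 2^ ( - 3 )*3^1*11^1 =33/8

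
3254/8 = 406 + 3/4  =  406.75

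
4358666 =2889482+1469184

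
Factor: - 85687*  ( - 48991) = 4197891817 = 7^1*12241^1 * 48991^1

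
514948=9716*53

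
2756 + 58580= 61336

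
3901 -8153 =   -  4252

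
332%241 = 91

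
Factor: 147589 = 13^1*11353^1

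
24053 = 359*67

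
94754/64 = 1480+17/32 = 1480.53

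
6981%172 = 101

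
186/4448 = 93/2224= 0.04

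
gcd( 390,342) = 6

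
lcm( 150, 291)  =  14550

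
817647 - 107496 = 710151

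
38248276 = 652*58663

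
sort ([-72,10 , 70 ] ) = [ - 72,  10,70 ] 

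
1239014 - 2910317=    - 1671303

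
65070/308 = 32535/154 = 211.27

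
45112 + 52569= 97681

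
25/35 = 5/7 = 0.71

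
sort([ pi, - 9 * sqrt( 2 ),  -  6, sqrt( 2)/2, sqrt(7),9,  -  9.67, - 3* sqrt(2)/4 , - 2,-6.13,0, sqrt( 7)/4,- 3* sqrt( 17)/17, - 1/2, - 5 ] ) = [ - 9*sqrt (2 ), - 9.67, - 6.13, - 6, - 5, - 2,- 3*sqrt( 2 )/4,  -  3*sqrt( 17)/17, - 1/2,0, sqrt( 7)/4,sqrt(2 )/2, sqrt(7 ),pi, 9]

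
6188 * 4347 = 26899236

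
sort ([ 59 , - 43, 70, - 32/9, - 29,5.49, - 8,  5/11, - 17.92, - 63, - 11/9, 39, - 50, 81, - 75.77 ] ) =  [ - 75.77, - 63, - 50, - 43, - 29, - 17.92, - 8, - 32/9, - 11/9, 5/11,  5.49, 39, 59, 70, 81] 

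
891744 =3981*224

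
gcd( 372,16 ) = 4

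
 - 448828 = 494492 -943320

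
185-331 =-146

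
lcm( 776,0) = 0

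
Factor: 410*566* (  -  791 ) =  - 183559460= - 2^2*5^1 * 7^1 * 41^1*113^1 * 283^1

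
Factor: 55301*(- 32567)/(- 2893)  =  1800987667/2893  =  11^( - 1)*17^1*29^1*263^ ( - 1)*1123^1*3253^1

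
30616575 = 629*48675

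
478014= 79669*6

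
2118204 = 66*32094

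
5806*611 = 3547466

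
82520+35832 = 118352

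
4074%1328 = 90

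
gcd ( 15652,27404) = 52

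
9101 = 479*19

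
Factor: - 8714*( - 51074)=445058836=2^2*4357^1*25537^1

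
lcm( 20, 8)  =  40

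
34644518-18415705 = 16228813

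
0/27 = 0 = 0.00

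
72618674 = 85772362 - 13153688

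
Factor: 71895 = 3^1*5^1*4793^1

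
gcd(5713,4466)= 29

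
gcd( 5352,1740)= 12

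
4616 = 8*577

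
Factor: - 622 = - 2^1 * 311^1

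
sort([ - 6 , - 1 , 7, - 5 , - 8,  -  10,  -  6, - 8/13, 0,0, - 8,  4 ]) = [-10, - 8,-8,- 6,-6, - 5, - 1,-8/13,  0 , 0, 4, 7]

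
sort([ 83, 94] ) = [ 83, 94 ] 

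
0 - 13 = -13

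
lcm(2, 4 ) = 4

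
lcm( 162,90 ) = 810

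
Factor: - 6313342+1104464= -2^1*2604439^1= -  5208878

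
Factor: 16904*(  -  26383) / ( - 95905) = 445978232/95905  =  2^3*5^(-1) * 7^1*2113^1*3769^1*19181^ ( - 1)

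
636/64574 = 318/32287 =0.01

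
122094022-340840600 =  - 218746578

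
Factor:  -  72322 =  - 2^1*36161^1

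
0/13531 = 0 = 0.00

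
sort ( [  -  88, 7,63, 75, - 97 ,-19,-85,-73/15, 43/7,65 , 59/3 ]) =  [ -97,-88, - 85, -19,-73/15, 43/7, 7,59/3,63,65,75] 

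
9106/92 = 98 + 45/46 = 98.98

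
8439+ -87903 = - 79464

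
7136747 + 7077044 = 14213791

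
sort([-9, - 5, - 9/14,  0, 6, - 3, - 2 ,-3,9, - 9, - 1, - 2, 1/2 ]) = [ - 9, - 9 , - 5  , - 3, - 3, - 2 , - 2,-1,-9/14, 0 , 1/2, 6, 9]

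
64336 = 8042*8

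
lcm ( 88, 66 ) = 264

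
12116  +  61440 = 73556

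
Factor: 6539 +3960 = 10499^1 = 10499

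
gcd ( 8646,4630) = 2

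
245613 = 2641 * 93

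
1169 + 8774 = 9943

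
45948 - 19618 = 26330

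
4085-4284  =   - 199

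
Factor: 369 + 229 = 598 = 2^1*13^1*23^1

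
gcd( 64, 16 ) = 16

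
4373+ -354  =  4019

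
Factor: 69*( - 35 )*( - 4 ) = 9660 = 2^2 * 3^1* 5^1*7^1*23^1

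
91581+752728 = 844309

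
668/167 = 4  =  4.00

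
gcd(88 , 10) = 2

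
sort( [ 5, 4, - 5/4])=[ - 5/4, 4,5 ] 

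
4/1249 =4/1249=0.00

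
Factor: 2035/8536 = 185/776  =  2^( - 3)*5^1*37^1 *97^( - 1 ) 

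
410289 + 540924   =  951213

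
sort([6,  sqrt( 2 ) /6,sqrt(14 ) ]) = [sqrt( 2)/6,sqrt( 14 ) , 6] 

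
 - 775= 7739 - 8514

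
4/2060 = 1/515 = 0.00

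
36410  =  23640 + 12770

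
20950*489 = 10244550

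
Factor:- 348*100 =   -  2^4*3^1*5^2*29^1 = -  34800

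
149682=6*24947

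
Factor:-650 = - 2^1*5^2 * 13^1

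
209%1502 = 209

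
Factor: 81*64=5184=2^6*3^4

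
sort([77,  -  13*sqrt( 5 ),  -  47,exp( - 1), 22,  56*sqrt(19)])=[ - 47, - 13  *sqrt( 5),exp(  -  1 ), 22, 77,56*sqrt(19)] 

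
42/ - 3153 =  - 14/1051= - 0.01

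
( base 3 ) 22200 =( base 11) 1A3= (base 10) 234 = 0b11101010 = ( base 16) ea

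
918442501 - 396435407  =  522007094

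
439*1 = 439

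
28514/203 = 140 + 94/203= 140.46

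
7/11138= 7/11138 = 0.00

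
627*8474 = 5313198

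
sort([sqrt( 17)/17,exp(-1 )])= [ sqrt(17)/17,exp (-1) ]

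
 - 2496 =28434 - 30930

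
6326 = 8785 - 2459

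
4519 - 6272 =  - 1753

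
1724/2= 862 =862.00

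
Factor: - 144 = - 2^4 *3^2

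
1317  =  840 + 477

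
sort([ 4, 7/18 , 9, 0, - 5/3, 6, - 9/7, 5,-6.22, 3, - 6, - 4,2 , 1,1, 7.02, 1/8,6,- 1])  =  [- 6.22, - 6 , - 4, - 5/3, - 9/7,-1, 0, 1/8, 7/18, 1, 1, 2,3, 4,5,6, 6,  7.02,9]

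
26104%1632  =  1624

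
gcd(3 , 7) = 1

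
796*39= 31044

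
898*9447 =8483406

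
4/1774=2/887=0.00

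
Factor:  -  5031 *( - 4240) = 2^4*3^2*5^1*13^1*43^1* 53^1 = 21331440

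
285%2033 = 285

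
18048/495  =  36+ 76/165 =36.46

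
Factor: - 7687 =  - 7687^1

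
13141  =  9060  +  4081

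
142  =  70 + 72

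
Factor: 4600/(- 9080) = -115/227 = - 5^1*23^1*227^ ( - 1)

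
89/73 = 89/73 = 1.22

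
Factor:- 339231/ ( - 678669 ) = 43^( -1)*73^1*1549^1* 5261^( -1) = 113077/226223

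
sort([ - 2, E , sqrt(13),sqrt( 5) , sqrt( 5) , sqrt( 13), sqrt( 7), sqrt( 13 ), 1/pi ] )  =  [-2,1/pi , sqrt( 5), sqrt( 5),sqrt(7),E,sqrt(13), sqrt( 13),sqrt( 13)] 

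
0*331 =0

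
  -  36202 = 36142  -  72344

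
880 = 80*11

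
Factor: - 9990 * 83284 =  -2^3*3^3* 5^1*37^1 * 47^1*443^1 = -832007160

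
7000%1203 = 985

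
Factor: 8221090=2^1 * 5^1*71^1*11579^1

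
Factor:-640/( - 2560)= 1/4 = 2^( - 2 )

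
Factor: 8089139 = 8089139^1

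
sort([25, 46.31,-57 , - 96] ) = [  -  96, - 57,25, 46.31]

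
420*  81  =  34020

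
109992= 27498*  4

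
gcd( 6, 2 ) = 2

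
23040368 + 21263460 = 44303828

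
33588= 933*36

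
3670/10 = 367 = 367.00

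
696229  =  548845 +147384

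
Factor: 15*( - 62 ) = - 930=- 2^1* 3^1* 5^1*31^1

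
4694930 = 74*63445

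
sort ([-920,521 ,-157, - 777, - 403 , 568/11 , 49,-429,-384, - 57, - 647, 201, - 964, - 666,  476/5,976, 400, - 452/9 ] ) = [-964, - 920 ,-777,  -  666,-647,-429, - 403, - 384, - 157,-57,-452/9,  49,568/11,476/5, 201,400, 521, 976 ] 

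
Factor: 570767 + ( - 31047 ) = 2^3*5^1*103^1*131^1 = 539720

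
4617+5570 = 10187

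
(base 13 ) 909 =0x5FA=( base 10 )1530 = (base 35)18p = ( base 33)1DC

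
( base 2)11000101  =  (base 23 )8d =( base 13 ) 122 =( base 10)197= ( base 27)78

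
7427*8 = 59416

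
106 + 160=266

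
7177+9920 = 17097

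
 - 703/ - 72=703/72 = 9.76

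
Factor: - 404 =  - 2^2 * 101^1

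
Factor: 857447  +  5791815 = 2^1  *  43^1*77317^1 = 6649262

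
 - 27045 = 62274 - 89319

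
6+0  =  6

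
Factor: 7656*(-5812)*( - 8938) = 2^6*3^1*11^1*29^1*41^1*109^1*1453^1 = 397711254336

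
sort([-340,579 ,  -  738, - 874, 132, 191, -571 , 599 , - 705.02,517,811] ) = [ - 874, - 738, - 705.02 ,  -  571 , - 340,  132,  191,517 , 579, 599,811 ]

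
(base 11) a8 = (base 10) 118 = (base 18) 6A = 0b1110110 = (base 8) 166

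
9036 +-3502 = 5534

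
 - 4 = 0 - 4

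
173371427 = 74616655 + 98754772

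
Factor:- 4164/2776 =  - 2^ ( - 1 )*3^1 = - 3/2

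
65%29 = 7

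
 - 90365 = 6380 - 96745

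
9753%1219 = 1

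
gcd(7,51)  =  1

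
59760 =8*7470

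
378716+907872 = 1286588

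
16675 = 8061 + 8614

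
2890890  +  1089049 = 3979939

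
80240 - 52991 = 27249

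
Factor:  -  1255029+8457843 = 2^1*3^1*773^1*1553^1 = 7202814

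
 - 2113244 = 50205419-52318663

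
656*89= 58384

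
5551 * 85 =471835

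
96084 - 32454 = 63630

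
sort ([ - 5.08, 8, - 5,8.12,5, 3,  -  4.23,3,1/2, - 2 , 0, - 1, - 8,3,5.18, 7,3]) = [-8, - 5.08,-5, - 4.23, - 2, - 1,0 , 1/2,3,  3,3,3,5,5.18,7, 8,8.12 ]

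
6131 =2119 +4012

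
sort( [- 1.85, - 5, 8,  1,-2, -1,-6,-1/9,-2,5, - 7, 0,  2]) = [  -  7, - 6, - 5,-2, - 2,  -  1.85 , -1,-1/9, 0, 1,2,5, 8]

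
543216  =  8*67902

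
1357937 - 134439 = 1223498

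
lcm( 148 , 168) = 6216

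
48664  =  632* 77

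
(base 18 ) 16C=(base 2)110111100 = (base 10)444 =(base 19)147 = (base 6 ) 2020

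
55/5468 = 55/5468=0.01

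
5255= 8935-3680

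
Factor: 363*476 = 172788 = 2^2*3^1*7^1*11^2*17^1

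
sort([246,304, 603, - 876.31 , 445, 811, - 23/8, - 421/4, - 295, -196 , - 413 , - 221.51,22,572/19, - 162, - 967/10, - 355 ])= [ - 876.31, - 413, - 355, - 295, - 221.51, - 196, - 162, - 421/4, - 967/10, - 23/8,  22 , 572/19,  246, 304,  445, 603,811] 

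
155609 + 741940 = 897549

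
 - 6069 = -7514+1445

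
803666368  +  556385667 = 1360052035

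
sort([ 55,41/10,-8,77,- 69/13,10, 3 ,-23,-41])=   [ - 41, - 23 ,-8,  -  69/13,3,41/10, 10, 55,77 ] 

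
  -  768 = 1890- 2658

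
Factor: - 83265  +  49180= - 5^1*17^1*401^1 =- 34085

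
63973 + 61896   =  125869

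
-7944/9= -2648/3=- 882.67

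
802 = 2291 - 1489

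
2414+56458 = 58872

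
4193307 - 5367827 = -1174520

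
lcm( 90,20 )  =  180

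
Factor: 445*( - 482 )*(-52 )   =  11153480 = 2^3* 5^1 * 13^1*89^1 * 241^1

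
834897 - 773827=61070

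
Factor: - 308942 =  - 2^1*113^1*1367^1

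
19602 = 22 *891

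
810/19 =42 + 12/19 = 42.63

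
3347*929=3109363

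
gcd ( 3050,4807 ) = 1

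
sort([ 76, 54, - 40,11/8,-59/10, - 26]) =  [ - 40, - 26 , - 59/10,  11/8,54, 76 ] 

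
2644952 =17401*152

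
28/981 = 28/981=0.03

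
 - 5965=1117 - 7082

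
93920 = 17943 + 75977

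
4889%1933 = 1023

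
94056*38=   3574128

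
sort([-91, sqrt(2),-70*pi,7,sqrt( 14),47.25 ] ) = [ - 70 *pi, - 91,sqrt ( 2), sqrt(14 ),7,47.25]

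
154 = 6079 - 5925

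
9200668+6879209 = 16079877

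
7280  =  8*910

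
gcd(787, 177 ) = 1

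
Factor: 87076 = 2^2*11^1*1979^1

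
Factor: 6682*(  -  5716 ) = - 38194312 = - 2^3*13^1*257^1*1429^1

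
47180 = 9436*5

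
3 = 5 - 2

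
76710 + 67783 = 144493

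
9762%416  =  194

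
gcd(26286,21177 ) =39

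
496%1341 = 496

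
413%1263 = 413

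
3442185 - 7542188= - 4100003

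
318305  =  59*5395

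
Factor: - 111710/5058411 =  - 2^1*3^( - 1)*5^1*11171^1 * 1686137^( - 1)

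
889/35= 25+2/5 =25.40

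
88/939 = 88/939 = 0.09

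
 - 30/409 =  - 30/409 = - 0.07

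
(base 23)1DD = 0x349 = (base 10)841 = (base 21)1J1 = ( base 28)121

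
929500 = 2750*338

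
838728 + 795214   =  1633942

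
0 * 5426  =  0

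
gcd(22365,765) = 45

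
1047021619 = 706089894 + 340931725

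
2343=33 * 71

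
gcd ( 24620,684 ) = 4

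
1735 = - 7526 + 9261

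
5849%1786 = 491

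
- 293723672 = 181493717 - 475217389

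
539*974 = 524986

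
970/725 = 1 + 49/145 =1.34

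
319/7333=319/7333 = 0.04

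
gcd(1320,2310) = 330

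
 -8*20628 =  - 165024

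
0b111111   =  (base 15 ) 43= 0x3f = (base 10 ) 63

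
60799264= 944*64406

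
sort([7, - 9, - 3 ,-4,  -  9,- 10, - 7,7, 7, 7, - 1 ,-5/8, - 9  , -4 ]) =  [-10, - 9, -9,-9,-7 , - 4,  -  4,-3,- 1, - 5/8, 7, 7, 7, 7]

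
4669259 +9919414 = 14588673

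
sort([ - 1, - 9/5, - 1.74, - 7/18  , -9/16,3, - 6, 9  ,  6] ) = [-6, - 9/5, - 1.74,-1,  -  9/16, - 7/18, 3, 6,9 ] 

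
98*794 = 77812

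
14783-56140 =-41357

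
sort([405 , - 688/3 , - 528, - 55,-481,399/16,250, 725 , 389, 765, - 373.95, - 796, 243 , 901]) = [  -  796, - 528, - 481, - 373.95, - 688/3, - 55,399/16 , 243,250 , 389, 405,  725, 765,901]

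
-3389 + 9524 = 6135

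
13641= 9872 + 3769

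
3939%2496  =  1443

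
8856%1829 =1540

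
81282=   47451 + 33831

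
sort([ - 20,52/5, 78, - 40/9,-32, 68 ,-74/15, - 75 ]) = [-75, -32, - 20,-74/15, - 40/9,52/5, 68, 78 ] 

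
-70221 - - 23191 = - 47030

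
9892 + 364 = 10256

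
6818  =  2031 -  - 4787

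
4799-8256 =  -3457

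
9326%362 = 276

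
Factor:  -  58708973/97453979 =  - 7^ ( - 1)*17^ ( - 1 ) * 37^1 * 67^( - 1)*719^(-1 )*93337^1 = - 3453469/5732587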